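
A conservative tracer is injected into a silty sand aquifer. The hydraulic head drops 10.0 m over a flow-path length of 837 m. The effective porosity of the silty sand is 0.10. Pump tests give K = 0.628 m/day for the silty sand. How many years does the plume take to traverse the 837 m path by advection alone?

Hydraulic gradient i = Δh / L = 10.0 / 837 = 0.01195.
Darcy flux q = K · i = 0.6280 × 0.01195 = 0.007503 m/day.
Seepage velocity v = q / n_e = 0.007503 / 0.10 = 0.07503 m/day.
Travel time t = L / v = 837 / 0.07503 = 11156 days = 30.54 years.

30.5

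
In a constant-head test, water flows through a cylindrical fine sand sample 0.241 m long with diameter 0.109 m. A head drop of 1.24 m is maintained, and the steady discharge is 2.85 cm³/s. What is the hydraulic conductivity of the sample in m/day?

Cross-sectional area A = π·(d/2)² = π × (0.109/2)² = 0.009331 m².
Convert discharge: 2.85 cm³/s = 2.850e-06 m³/s.
Darcy's law rearranged: K = Q·L / (A·Δh) = 2.850e-06 × 0.241 / (0.009331 × 1.24) = 5.936e-05 m/s = 5.129 m/day.

5.13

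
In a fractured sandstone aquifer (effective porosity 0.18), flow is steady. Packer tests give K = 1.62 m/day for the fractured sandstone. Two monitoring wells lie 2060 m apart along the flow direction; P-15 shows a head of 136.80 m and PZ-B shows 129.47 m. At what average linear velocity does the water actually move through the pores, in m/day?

0.0320

Hydraulic gradient i = (136.80 − 129.47) / 2060 = 7.33 / 2060 = 0.003558.
Darcy flux q = K · i = 1.620 × 0.003558 = 0.005764 m/day.
Seepage velocity v = q / n_e = 0.005764 / 0.18 = 0.03202 m/day.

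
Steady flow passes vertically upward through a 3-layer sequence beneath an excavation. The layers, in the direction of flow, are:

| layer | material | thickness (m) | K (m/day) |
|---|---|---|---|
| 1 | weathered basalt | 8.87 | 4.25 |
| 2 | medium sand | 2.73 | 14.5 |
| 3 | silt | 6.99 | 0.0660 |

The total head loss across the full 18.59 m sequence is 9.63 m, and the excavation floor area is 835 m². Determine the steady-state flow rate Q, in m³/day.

Flow is perpendicular to layering, so the layers act in series and the equivalent K is the thickness-weighted harmonic mean.
Total thickness L = 8.87 + 2.73 + 6.99 = 18.59 m.
Σ(b_i/K_i) = 8.87/4.25 + 2.73/14.5 + 6.99/0.0660 = 108.2 d.
K_eq = L / Σ(b_i/K_i) = 18.59 / 108.2 = 0.1718 m/day.
Q = K_eq · A · (Δh/L) = 0.1718 × 835 × (9.63/18.59) = 74.33 m³/day.

74.3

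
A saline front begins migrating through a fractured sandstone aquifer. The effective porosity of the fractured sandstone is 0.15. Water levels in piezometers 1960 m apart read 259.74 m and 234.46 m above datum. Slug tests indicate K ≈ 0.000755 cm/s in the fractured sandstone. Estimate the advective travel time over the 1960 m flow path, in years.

95.7

Convert K: 0.000755 cm/s × 864 = 0.6523 m/day.
Hydraulic gradient i = (259.74 − 234.46) / 1960 = 25.28 / 1960 = 0.01290.
Darcy flux q = K · i = 0.6523 × 0.01290 = 0.008414 m/day.
Seepage velocity v = q / n_e = 0.008414 / 0.15 = 0.05609 m/day.
Travel time t = L / v = 1960 / 0.05609 = 34943 days = 95.67 years.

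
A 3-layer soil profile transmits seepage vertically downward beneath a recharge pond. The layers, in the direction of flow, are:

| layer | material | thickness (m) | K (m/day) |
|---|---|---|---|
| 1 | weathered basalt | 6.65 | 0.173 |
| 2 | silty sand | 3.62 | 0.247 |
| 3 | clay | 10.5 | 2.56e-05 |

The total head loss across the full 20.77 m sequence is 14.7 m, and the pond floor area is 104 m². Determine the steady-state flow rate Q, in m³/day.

0.00373

Flow is perpendicular to layering, so the layers act in series and the equivalent K is the thickness-weighted harmonic mean.
Total thickness L = 6.65 + 3.62 + 10.5 = 20.77 m.
Σ(b_i/K_i) = 6.65/0.173 + 3.62/0.247 + 10.5/2.56e-05 = 4.102e+05 d.
K_eq = L / Σ(b_i/K_i) = 20.77 / 4.102e+05 = 5.063e-05 m/day.
Q = K_eq · A · (Δh/L) = 5.063e-05 × 104 × (14.7/20.77) = 0.003727 m³/day.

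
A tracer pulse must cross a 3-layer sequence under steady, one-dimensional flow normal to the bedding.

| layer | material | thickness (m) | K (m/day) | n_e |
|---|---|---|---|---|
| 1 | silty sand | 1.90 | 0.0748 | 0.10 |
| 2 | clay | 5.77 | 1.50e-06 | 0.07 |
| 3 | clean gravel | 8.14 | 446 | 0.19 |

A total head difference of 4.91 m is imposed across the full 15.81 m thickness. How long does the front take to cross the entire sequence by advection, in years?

4590

With flow normal to the layers, continuity requires the same specific discharge q through every layer.
Σ(b_i/K_i) = 1.90/0.0748 + 5.77/1.50e-06 + 8.14/446 = 3.847e+06 d.
q = Δh / Σ(b_i/K_i) = 4.91 / 3.847e+06 = 1.276e-06 m/day.
In each layer the seepage velocity is v_i = q/n_i, so the layer transit time is t_i = b_i·n_i / q:
  layer 1 (silty sand): t_1 = 1.90 × 0.10 / 1.276e-06 = 1.489e+05 d
  layer 2 (clay): t_2 = 5.77 × 0.07 / 1.276e-06 = 3.164e+05 d
  layer 3 (clean gravel): t_3 = 8.14 × 0.19 / 1.276e-06 = 1.212e+06 d
Total t = Σ t_i = 1.677e+06 days = 4591 years.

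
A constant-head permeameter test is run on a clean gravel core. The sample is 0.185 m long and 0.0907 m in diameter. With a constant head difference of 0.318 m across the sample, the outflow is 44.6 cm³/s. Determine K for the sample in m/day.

Cross-sectional area A = π·(d/2)² = π × (0.0907/2)² = 0.006461 m².
Convert discharge: 44.6 cm³/s = 4.460e-05 m³/s.
Darcy's law rearranged: K = Q·L / (A·Δh) = 4.460e-05 × 0.185 / (0.006461 × 0.318) = 0.004016 m/s = 347.0 m/day.

347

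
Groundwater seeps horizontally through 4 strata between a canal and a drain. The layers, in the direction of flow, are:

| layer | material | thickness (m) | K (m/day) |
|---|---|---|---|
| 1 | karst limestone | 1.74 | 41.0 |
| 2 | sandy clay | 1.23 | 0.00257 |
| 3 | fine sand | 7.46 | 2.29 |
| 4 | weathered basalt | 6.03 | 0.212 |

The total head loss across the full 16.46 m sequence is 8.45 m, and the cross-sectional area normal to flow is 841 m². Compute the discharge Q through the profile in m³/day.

Flow is perpendicular to layering, so the layers act in series and the equivalent K is the thickness-weighted harmonic mean.
Total thickness L = 1.74 + 1.23 + 7.46 + 6.03 = 16.46 m.
Σ(b_i/K_i) = 1.74/41.0 + 1.23/0.00257 + 7.46/2.29 + 6.03/0.212 = 510.3 d.
K_eq = L / Σ(b_i/K_i) = 16.46 / 510.3 = 0.03225 m/day.
Q = K_eq · A · (Δh/L) = 0.03225 × 841 × (8.45/16.46) = 13.92 m³/day.

13.9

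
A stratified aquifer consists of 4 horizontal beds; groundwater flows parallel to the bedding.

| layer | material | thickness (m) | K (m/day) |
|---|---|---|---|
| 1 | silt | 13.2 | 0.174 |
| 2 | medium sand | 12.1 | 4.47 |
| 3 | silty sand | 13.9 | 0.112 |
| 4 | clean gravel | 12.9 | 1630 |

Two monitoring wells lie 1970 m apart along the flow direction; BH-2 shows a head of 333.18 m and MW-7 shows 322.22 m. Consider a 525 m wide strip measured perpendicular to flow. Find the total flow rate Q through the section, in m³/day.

61600

Flow is parallel to layering, so each bed carries its own Darcy discharge and the transmissivities add.
Σ(K_i·b_i) = 0.174×13.2 + 4.47×12.1 + 0.112×13.9 + 1630×12.9 = 21085 m²/day.
Hydraulic gradient i = (333.18 − 322.22) / 1970 = 10.96 / 1970 = 0.005563.
Q = Σ(K_i·b_i) · W · i = 21085 × 525 × 0.005563 = 61585 m³/day.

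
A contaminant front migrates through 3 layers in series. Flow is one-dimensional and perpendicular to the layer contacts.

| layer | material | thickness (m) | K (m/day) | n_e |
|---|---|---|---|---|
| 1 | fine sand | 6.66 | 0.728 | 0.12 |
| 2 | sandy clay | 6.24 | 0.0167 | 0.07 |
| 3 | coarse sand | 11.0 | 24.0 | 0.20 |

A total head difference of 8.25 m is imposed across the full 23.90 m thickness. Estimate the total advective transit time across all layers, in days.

With flow normal to the layers, continuity requires the same specific discharge q through every layer.
Σ(b_i/K_i) = 6.66/0.728 + 6.24/0.0167 + 11.0/24.0 = 383.3 d.
q = Δh / Σ(b_i/K_i) = 8.25 / 383.3 = 0.02153 m/day.
In each layer the seepage velocity is v_i = q/n_i, so the layer transit time is t_i = b_i·n_i / q:
  layer 1 (fine sand): t_1 = 6.66 × 0.12 / 0.02153 = 37.13 d
  layer 2 (sandy clay): t_2 = 6.24 × 0.07 / 0.02153 = 20.29 d
  layer 3 (coarse sand): t_3 = 11.0 × 0.20 / 0.02153 = 102.2 d
Total t = Σ t_i = 159.6 days.

160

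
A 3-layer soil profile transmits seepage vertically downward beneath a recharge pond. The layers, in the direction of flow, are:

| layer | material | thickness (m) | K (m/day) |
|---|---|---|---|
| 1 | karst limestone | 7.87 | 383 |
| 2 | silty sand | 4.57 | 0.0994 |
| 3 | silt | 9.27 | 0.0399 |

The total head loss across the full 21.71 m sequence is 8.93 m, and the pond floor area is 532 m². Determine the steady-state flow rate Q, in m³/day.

17.1

Flow is perpendicular to layering, so the layers act in series and the equivalent K is the thickness-weighted harmonic mean.
Total thickness L = 7.87 + 4.57 + 9.27 = 21.71 m.
Σ(b_i/K_i) = 7.87/383 + 4.57/0.0994 + 9.27/0.0399 = 278.3 d.
K_eq = L / Σ(b_i/K_i) = 21.71 / 278.3 = 0.07800 m/day.
Q = K_eq · A · (Δh/L) = 0.07800 × 532 × (8.93/21.71) = 17.07 m³/day.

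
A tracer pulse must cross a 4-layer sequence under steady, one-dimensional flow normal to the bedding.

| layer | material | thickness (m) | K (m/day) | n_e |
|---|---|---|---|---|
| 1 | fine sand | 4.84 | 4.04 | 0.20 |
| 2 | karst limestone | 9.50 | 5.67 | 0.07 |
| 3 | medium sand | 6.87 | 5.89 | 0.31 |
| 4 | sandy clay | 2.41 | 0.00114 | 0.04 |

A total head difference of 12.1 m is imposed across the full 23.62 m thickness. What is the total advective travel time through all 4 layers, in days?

676

With flow normal to the layers, continuity requires the same specific discharge q through every layer.
Σ(b_i/K_i) = 4.84/4.04 + 9.50/5.67 + 6.87/5.89 + 2.41/0.00114 = 2118 d.
q = Δh / Σ(b_i/K_i) = 12.1 / 2118 = 0.005713 m/day.
In each layer the seepage velocity is v_i = q/n_i, so the layer transit time is t_i = b_i·n_i / q:
  layer 1 (fine sand): t_1 = 4.84 × 0.20 / 0.005713 = 169.4 d
  layer 2 (karst limestone): t_2 = 9.50 × 0.07 / 0.005713 = 116.4 d
  layer 3 (medium sand): t_3 = 6.87 × 0.31 / 0.005713 = 372.8 d
  layer 4 (sandy clay): t_4 = 2.41 × 0.04 / 0.005713 = 16.87 d
Total t = Σ t_i = 675.5 days.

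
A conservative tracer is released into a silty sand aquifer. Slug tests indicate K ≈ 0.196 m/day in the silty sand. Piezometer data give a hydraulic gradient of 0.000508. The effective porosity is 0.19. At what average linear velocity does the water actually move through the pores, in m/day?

0.000524

Hydraulic gradient i = 0.000508.
Darcy flux q = K · i = 0.1960 × 0.0005080 = 9.957e-05 m/day.
Seepage velocity v = q / n_e = 9.957e-05 / 0.19 = 0.0005240 m/day.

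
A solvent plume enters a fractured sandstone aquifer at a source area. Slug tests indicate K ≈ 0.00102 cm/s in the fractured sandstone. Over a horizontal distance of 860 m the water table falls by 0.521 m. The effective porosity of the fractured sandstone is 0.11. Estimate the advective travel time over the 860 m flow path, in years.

Convert K: 0.00102 cm/s × 864 = 0.8813 m/day.
Hydraulic gradient i = Δh / L = 0.521 / 860 = 0.0006058.
Darcy flux q = K · i = 0.8813 × 0.0006058 = 0.0005339 m/day.
Seepage velocity v = q / n_e = 0.0005339 / 0.11 = 0.004854 m/day.
Travel time t = L / v = 860 / 0.004854 = 1.772e+05 days = 485.1 years.

485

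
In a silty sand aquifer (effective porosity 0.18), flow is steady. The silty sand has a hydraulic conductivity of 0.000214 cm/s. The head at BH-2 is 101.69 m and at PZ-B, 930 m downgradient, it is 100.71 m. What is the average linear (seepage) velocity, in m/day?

0.00108

Convert K: 0.000214 cm/s × 864 = 0.1849 m/day.
Hydraulic gradient i = (101.69 − 100.71) / 930 = 0.98 / 930 = 0.001054.
Darcy flux q = K · i = 0.1849 × 0.001054 = 0.0001948 m/day.
Seepage velocity v = q / n_e = 0.0001948 / 0.18 = 0.001082 m/day.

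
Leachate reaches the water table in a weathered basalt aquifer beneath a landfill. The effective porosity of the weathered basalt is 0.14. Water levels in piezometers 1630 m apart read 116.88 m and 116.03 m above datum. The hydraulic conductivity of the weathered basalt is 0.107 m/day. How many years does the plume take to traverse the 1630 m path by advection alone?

11200

Hydraulic gradient i = (116.88 − 116.03) / 1630 = 0.85 / 1630 = 0.0005215.
Darcy flux q = K · i = 0.1070 × 0.0005215 = 5.580e-05 m/day.
Seepage velocity v = q / n_e = 5.580e-05 / 0.14 = 0.0003986 m/day.
Travel time t = L / v = 1630 / 0.0003986 = 4.090e+06 days = 11197 years.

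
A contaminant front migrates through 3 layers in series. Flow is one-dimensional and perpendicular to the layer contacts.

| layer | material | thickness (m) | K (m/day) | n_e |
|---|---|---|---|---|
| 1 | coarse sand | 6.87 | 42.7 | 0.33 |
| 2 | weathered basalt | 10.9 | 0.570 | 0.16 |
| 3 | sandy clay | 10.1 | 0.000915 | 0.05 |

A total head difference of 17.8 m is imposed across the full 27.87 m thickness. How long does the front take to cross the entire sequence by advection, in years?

With flow normal to the layers, continuity requires the same specific discharge q through every layer.
Σ(b_i/K_i) = 6.87/42.7 + 10.9/0.570 + 10.1/0.000915 = 11058 d.
q = Δh / Σ(b_i/K_i) = 17.8 / 11058 = 0.001610 m/day.
In each layer the seepage velocity is v_i = q/n_i, so the layer transit time is t_i = b_i·n_i / q:
  layer 1 (coarse sand): t_1 = 6.87 × 0.33 / 0.001610 = 1408 d
  layer 2 (weathered basalt): t_2 = 10.9 × 0.16 / 0.001610 = 1083 d
  layer 3 (sandy clay): t_3 = 10.1 × 0.05 / 0.001610 = 313.7 d
Total t = Σ t_i = 2805 days = 7.681 years.

7.68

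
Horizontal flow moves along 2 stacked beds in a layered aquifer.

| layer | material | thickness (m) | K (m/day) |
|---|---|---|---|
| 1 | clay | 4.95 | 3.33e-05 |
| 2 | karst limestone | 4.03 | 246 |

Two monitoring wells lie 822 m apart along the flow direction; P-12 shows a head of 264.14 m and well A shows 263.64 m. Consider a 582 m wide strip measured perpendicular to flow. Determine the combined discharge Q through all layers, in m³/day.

351

Flow is parallel to layering, so each bed carries its own Darcy discharge and the transmissivities add.
Σ(K_i·b_i) = 3.33e-05×4.95 + 246×4.03 = 991.4 m²/day.
Hydraulic gradient i = (264.14 − 263.64) / 822 = 0.5 / 822 = 0.0006083.
Q = Σ(K_i·b_i) · W · i = 991.4 × 582 × 0.0006083 = 351.0 m³/day.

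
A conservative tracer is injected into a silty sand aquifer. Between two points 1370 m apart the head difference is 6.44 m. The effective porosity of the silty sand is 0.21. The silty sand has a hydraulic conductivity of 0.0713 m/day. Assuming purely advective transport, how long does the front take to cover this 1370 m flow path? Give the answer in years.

2350

Hydraulic gradient i = Δh / L = 6.44 / 1370 = 0.004701.
Darcy flux q = K · i = 0.07130 × 0.004701 = 0.0003352 m/day.
Seepage velocity v = q / n_e = 0.0003352 / 0.21 = 0.001596 m/day.
Travel time t = L / v = 1370 / 0.001596 = 8.584e+05 days = 2350 years.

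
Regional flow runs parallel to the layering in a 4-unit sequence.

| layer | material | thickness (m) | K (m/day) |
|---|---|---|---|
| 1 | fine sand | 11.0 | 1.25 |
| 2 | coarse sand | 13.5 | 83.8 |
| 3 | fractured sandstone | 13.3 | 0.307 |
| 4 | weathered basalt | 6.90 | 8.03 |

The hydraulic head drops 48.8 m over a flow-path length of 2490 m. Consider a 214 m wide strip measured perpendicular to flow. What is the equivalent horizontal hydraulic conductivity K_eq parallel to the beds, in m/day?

26.9

Flow is parallel to layering, so each bed carries its own Darcy discharge and the transmissivities add.
Σ(K_i·b_i) = 1.25×11.0 + 83.8×13.5 + 0.307×13.3 + 8.03×6.90 = 1205 m²/day.
Total thickness b = 44.70 m, so K_eq = Σ(K_i·b_i)/b = 26.95 m/day.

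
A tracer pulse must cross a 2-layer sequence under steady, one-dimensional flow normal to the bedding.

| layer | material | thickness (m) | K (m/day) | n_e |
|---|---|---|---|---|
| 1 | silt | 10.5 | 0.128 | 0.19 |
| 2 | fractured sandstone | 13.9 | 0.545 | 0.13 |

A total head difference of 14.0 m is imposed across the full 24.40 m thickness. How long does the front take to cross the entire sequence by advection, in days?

29.2

With flow normal to the layers, continuity requires the same specific discharge q through every layer.
Σ(b_i/K_i) = 10.5/0.128 + 13.9/0.545 = 107.5 d.
q = Δh / Σ(b_i/K_i) = 14.0 / 107.5 = 0.1302 m/day.
In each layer the seepage velocity is v_i = q/n_i, so the layer transit time is t_i = b_i·n_i / q:
  layer 1 (silt): t_1 = 10.5 × 0.19 / 0.1302 = 15.32 d
  layer 2 (fractured sandstone): t_2 = 13.9 × 0.13 / 0.1302 = 13.88 d
Total t = Σ t_i = 29.20 days.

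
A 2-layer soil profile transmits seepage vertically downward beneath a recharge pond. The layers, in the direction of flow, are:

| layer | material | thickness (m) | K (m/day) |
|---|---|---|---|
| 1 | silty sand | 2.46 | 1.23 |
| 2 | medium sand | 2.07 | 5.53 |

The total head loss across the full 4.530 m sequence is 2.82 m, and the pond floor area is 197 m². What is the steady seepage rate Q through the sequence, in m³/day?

Flow is perpendicular to layering, so the layers act in series and the equivalent K is the thickness-weighted harmonic mean.
Total thickness L = 2.46 + 2.07 = 4.530 m.
Σ(b_i/K_i) = 2.46/1.23 + 2.07/5.53 = 2.374 d.
K_eq = L / Σ(b_i/K_i) = 4.530 / 2.374 = 1.908 m/day.
Q = K_eq · A · (Δh/L) = 1.908 × 197 × (2.82/4.530) = 234.0 m³/day.

234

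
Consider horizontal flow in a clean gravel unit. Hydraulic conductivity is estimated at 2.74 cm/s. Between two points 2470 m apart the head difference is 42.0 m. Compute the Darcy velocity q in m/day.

40.3

Convert K: 2.74 cm/s × 864 = 2367 m/day.
Hydraulic gradient i = Δh / L = 42.0 / 2470 = 0.01700.
Specific discharge q = K · i = 2367 × 0.01700 = 40.25 m/day.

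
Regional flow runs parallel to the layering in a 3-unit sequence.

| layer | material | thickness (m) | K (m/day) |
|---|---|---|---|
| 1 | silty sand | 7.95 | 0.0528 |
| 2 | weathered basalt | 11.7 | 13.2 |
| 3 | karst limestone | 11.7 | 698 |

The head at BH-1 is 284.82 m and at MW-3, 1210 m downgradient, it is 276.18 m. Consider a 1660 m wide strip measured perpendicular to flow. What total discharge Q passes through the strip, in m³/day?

Flow is parallel to layering, so each bed carries its own Darcy discharge and the transmissivities add.
Σ(K_i·b_i) = 0.0528×7.95 + 13.2×11.7 + 698×11.7 = 8321 m²/day.
Hydraulic gradient i = (284.82 − 276.18) / 1210 = 8.64 / 1210 = 0.007140.
Q = Σ(K_i·b_i) · W · i = 8321 × 1660 × 0.007140 = 98636 m³/day.

98600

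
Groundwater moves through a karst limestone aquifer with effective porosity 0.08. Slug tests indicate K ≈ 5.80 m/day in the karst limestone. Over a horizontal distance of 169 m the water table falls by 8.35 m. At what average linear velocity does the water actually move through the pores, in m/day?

3.58

Hydraulic gradient i = Δh / L = 8.35 / 169 = 0.04941.
Darcy flux q = K · i = 5.800 × 0.04941 = 0.2866 m/day.
Seepage velocity v = q / n_e = 0.2866 / 0.08 = 3.582 m/day.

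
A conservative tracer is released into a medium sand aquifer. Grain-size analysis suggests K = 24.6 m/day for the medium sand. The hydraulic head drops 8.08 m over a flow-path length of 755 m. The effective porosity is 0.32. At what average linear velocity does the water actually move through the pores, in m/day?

0.823

Hydraulic gradient i = Δh / L = 8.08 / 755 = 0.01070.
Darcy flux q = K · i = 24.60 × 0.01070 = 0.2633 m/day.
Seepage velocity v = q / n_e = 0.2633 / 0.32 = 0.8227 m/day.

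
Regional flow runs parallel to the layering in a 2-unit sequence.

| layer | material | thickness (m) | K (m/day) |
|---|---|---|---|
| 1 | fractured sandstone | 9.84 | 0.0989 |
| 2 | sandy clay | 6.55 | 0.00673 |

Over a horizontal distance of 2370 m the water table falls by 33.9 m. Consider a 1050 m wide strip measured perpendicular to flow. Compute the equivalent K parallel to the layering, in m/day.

Flow is parallel to layering, so each bed carries its own Darcy discharge and the transmissivities add.
Σ(K_i·b_i) = 0.0989×9.84 + 0.00673×6.55 = 1.017 m²/day.
Total thickness b = 16.39 m, so K_eq = Σ(K_i·b_i)/b = 0.06207 m/day.

0.0621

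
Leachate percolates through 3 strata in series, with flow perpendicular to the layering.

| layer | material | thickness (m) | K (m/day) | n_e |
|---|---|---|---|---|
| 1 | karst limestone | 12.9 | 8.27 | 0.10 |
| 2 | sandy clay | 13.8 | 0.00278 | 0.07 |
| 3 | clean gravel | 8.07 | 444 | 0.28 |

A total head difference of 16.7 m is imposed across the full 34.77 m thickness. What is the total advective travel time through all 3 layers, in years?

3.68

With flow normal to the layers, continuity requires the same specific discharge q through every layer.
Σ(b_i/K_i) = 12.9/8.27 + 13.8/0.00278 + 8.07/444 = 4966 d.
q = Δh / Σ(b_i/K_i) = 16.7 / 4966 = 0.003363 m/day.
In each layer the seepage velocity is v_i = q/n_i, so the layer transit time is t_i = b_i·n_i / q:
  layer 1 (karst limestone): t_1 = 12.9 × 0.10 / 0.003363 = 383.6 d
  layer 2 (sandy clay): t_2 = 13.8 × 0.07 / 0.003363 = 287.2 d
  layer 3 (clean gravel): t_3 = 8.07 × 0.28 / 0.003363 = 671.9 d
Total t = Σ t_i = 1343 days = 3.676 years.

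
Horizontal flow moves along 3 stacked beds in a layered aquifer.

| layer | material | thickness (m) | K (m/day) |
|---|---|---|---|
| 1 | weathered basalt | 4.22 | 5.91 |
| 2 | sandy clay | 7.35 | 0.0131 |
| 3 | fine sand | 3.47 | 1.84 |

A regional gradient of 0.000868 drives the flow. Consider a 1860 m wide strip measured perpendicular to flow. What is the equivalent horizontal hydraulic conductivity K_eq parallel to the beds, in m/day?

2.09

Flow is parallel to layering, so each bed carries its own Darcy discharge and the transmissivities add.
Σ(K_i·b_i) = 5.91×4.22 + 0.0131×7.35 + 1.84×3.47 = 31.42 m²/day.
Total thickness b = 15.04 m, so K_eq = Σ(K_i·b_i)/b = 2.089 m/day.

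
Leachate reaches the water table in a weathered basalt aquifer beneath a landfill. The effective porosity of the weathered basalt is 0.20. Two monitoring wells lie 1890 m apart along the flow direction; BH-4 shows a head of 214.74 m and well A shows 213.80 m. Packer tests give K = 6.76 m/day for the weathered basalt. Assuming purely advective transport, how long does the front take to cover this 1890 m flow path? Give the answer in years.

308

Hydraulic gradient i = (214.74 − 213.80) / 1890 = 0.94 / 1890 = 0.0004974.
Darcy flux q = K · i = 6.760 × 0.0004974 = 0.003362 m/day.
Seepage velocity v = q / n_e = 0.003362 / 0.20 = 0.01681 m/day.
Travel time t = L / v = 1890 / 0.01681 = 1.124e+05 days = 307.8 years.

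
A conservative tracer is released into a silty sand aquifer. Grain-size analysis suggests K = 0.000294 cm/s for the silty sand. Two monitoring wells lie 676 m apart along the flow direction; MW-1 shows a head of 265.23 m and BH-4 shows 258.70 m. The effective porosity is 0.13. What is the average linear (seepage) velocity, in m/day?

Convert K: 0.000294 cm/s × 864 = 0.2540 m/day.
Hydraulic gradient i = (265.23 − 258.70) / 676 = 6.53 / 676 = 0.009660.
Darcy flux q = K · i = 0.2540 × 0.009660 = 0.002454 m/day.
Seepage velocity v = q / n_e = 0.002454 / 0.13 = 0.01887 m/day.

0.0189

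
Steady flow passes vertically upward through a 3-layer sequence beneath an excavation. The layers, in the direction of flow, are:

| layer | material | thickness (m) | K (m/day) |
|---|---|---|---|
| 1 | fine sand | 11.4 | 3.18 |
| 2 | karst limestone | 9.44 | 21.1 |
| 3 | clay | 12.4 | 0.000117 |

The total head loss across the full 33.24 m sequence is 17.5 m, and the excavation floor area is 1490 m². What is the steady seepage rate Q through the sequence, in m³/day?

0.246

Flow is perpendicular to layering, so the layers act in series and the equivalent K is the thickness-weighted harmonic mean.
Total thickness L = 11.4 + 9.44 + 12.4 = 33.24 m.
Σ(b_i/K_i) = 11.4/3.18 + 9.44/21.1 + 12.4/0.000117 = 1.060e+05 d.
K_eq = L / Σ(b_i/K_i) = 33.24 / 1.060e+05 = 0.0003136 m/day.
Q = K_eq · A · (Δh/L) = 0.0003136 × 1490 × (17.5/33.24) = 0.2460 m³/day.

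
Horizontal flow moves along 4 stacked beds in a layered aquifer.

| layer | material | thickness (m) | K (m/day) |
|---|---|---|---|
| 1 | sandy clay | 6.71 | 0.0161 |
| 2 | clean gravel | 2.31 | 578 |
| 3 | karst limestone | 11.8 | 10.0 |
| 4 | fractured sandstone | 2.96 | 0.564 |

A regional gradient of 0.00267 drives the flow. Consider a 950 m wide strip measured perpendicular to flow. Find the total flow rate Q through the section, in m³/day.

Flow is parallel to layering, so each bed carries its own Darcy discharge and the transmissivities add.
Σ(K_i·b_i) = 0.0161×6.71 + 578×2.31 + 10.0×11.8 + 0.564×2.96 = 1455 m²/day.
Hydraulic gradient i = 0.00267.
Q = Σ(K_i·b_i) · W · i = 1455 × 950 × 0.002670 = 3690 m³/day.

3690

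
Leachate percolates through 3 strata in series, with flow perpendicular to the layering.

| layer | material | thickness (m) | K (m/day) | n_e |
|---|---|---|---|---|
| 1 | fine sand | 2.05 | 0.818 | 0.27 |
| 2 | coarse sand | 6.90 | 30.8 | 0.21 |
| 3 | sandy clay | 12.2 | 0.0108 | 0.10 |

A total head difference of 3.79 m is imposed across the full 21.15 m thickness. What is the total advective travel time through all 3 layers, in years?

2.64

With flow normal to the layers, continuity requires the same specific discharge q through every layer.
Σ(b_i/K_i) = 2.05/0.818 + 6.90/30.8 + 12.2/0.0108 = 1132 d.
q = Δh / Σ(b_i/K_i) = 3.79 / 1132 = 0.003347 m/day.
In each layer the seepage velocity is v_i = q/n_i, so the layer transit time is t_i = b_i·n_i / q:
  layer 1 (fine sand): t_1 = 2.05 × 0.27 / 0.003347 = 165.4 d
  layer 2 (coarse sand): t_2 = 6.90 × 0.21 / 0.003347 = 432.9 d
  layer 3 (sandy clay): t_3 = 12.2 × 0.10 / 0.003347 = 364.5 d
Total t = Σ t_i = 962.8 days = 2.636 years.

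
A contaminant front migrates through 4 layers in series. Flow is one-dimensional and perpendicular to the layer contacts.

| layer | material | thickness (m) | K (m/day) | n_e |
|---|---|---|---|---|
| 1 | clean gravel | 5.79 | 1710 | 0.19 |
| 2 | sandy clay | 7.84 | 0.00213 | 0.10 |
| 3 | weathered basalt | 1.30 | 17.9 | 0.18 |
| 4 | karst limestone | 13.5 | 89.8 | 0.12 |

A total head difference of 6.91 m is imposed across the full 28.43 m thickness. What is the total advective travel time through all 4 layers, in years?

With flow normal to the layers, continuity requires the same specific discharge q through every layer.
Σ(b_i/K_i) = 5.79/1710 + 7.84/0.00213 + 1.30/17.9 + 13.5/89.8 = 3681 d.
q = Δh / Σ(b_i/K_i) = 6.91 / 3681 = 0.001877 m/day.
In each layer the seepage velocity is v_i = q/n_i, so the layer transit time is t_i = b_i·n_i / q:
  layer 1 (clean gravel): t_1 = 5.79 × 0.19 / 0.001877 = 586.0 d
  layer 2 (sandy clay): t_2 = 7.84 × 0.10 / 0.001877 = 417.6 d
  layer 3 (weathered basalt): t_3 = 1.30 × 0.18 / 0.001877 = 124.7 d
  layer 4 (karst limestone): t_4 = 13.5 × 0.12 / 0.001877 = 863.0 d
Total t = Σ t_i = 1991 days = 5.452 years.

5.45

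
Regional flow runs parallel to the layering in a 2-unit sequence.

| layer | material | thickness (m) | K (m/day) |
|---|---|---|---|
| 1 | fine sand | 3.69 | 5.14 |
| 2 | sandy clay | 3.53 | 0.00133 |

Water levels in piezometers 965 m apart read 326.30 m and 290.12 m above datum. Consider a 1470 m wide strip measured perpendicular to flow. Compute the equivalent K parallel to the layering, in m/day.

Flow is parallel to layering, so each bed carries its own Darcy discharge and the transmissivities add.
Σ(K_i·b_i) = 5.14×3.69 + 0.00133×3.53 = 18.97 m²/day.
Total thickness b = 7.220 m, so K_eq = Σ(K_i·b_i)/b = 2.628 m/day.

2.63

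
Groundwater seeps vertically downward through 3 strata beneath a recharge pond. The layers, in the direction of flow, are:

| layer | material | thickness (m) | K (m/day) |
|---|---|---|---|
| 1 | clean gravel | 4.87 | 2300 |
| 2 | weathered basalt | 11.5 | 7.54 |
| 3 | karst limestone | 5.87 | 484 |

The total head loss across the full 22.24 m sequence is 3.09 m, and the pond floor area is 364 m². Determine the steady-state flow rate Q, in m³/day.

Flow is perpendicular to layering, so the layers act in series and the equivalent K is the thickness-weighted harmonic mean.
Total thickness L = 4.87 + 11.5 + 5.87 = 22.24 m.
Σ(b_i/K_i) = 4.87/2300 + 11.5/7.54 + 5.87/484 = 1.539 d.
K_eq = L / Σ(b_i/K_i) = 22.24 / 1.539 = 14.45 m/day.
Q = K_eq · A · (Δh/L) = 14.45 × 364 × (3.09/22.24) = 730.6 m³/day.

731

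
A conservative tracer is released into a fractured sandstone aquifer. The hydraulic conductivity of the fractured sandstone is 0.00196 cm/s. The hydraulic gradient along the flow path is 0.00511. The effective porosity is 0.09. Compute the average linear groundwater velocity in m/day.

0.0961

Convert K: 0.00196 cm/s × 864 = 1.693 m/day.
Hydraulic gradient i = 0.00511.
Darcy flux q = K · i = 1.693 × 0.005110 = 0.008653 m/day.
Seepage velocity v = q / n_e = 0.008653 / 0.09 = 0.09615 m/day.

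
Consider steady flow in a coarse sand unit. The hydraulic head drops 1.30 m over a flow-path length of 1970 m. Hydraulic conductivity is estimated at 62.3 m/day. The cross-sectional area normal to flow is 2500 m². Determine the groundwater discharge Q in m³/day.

Hydraulic gradient i = Δh / L = 1.30 / 1970 = 0.0006599.
Darcy's law: Q = K · A · i = 62.30 × 2500 × 0.0006599 = 102.8 m³/day.

103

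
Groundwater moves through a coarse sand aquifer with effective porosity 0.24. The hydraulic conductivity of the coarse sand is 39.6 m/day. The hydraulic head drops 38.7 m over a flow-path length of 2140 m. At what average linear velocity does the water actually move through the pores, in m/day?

Hydraulic gradient i = Δh / L = 38.7 / 2140 = 0.01808.
Darcy flux q = K · i = 39.60 × 0.01808 = 0.7161 m/day.
Seepage velocity v = q / n_e = 0.7161 / 0.24 = 2.984 m/day.

2.98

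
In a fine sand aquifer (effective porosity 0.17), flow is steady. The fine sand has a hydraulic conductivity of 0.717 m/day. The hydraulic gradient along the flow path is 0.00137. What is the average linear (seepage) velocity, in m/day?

Hydraulic gradient i = 0.00137.
Darcy flux q = K · i = 0.7170 × 0.001370 = 0.0009823 m/day.
Seepage velocity v = q / n_e = 0.0009823 / 0.17 = 0.005778 m/day.

0.00578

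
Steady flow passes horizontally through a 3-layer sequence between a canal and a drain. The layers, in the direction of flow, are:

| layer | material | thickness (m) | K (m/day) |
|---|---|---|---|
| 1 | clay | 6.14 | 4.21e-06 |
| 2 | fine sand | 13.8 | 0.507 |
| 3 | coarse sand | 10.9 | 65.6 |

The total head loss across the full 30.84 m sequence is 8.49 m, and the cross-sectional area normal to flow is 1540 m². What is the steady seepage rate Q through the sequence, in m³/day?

0.00896

Flow is perpendicular to layering, so the layers act in series and the equivalent K is the thickness-weighted harmonic mean.
Total thickness L = 6.14 + 13.8 + 10.9 = 30.84 m.
Σ(b_i/K_i) = 6.14/4.21e-06 + 13.8/0.507 + 10.9/65.6 = 1.458e+06 d.
K_eq = L / Σ(b_i/K_i) = 30.84 / 1.458e+06 = 2.115e-05 m/day.
Q = K_eq · A · (Δh/L) = 2.115e-05 × 1540 × (8.49/30.84) = 0.008965 m³/day.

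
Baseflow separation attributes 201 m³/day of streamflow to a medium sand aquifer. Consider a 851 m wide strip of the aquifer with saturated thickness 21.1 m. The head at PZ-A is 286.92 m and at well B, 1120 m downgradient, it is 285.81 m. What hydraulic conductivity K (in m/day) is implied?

Cross-sectional area A = 851 × 21.1 = 17956 m².
Hydraulic gradient i = (286.92 − 285.81) / 1120 = 1.11 / 1120 = 0.0009911.
From Q = K·A·i, K = Q / (A·i) = 201 / (17956 × 0.0009911) = 11.29 m/day.

11.3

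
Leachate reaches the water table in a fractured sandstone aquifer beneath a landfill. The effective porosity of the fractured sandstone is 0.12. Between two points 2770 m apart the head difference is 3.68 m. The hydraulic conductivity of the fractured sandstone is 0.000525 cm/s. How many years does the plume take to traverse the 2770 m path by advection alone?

Convert K: 0.000525 cm/s × 864 = 0.4536 m/day.
Hydraulic gradient i = Δh / L = 3.68 / 2770 = 0.001329.
Darcy flux q = K · i = 0.4536 × 0.001329 = 0.0006026 m/day.
Seepage velocity v = q / n_e = 0.0006026 / 0.12 = 0.005022 m/day.
Travel time t = L / v = 2770 / 0.005022 = 5.516e+05 days = 1510 years.

1510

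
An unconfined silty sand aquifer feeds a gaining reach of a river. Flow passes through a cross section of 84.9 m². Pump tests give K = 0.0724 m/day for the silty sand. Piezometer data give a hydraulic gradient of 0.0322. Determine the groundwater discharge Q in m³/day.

0.198

Hydraulic gradient i = 0.0322.
Darcy's law: Q = K · A · i = 0.07240 × 84.90 × 0.03220 = 0.1979 m³/day.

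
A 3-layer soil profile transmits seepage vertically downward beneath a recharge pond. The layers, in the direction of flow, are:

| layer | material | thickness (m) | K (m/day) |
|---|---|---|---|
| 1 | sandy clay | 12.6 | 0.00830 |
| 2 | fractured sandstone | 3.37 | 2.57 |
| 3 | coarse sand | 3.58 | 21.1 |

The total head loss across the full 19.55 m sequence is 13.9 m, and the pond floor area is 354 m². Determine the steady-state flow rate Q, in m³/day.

Flow is perpendicular to layering, so the layers act in series and the equivalent K is the thickness-weighted harmonic mean.
Total thickness L = 12.6 + 3.37 + 3.58 = 19.55 m.
Σ(b_i/K_i) = 12.6/0.00830 + 3.37/2.57 + 3.58/21.1 = 1520 d.
K_eq = L / Σ(b_i/K_i) = 19.55 / 1520 = 0.01287 m/day.
Q = K_eq · A · (Δh/L) = 0.01287 × 354 × (13.9/19.55) = 3.238 m³/day.

3.24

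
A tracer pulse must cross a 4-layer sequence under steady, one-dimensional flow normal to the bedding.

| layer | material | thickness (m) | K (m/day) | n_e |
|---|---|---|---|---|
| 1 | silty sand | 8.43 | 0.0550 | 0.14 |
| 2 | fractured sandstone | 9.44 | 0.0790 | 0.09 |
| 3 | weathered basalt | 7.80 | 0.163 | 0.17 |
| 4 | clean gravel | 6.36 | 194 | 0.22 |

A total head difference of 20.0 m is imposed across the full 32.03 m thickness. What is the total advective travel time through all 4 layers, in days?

76.2

With flow normal to the layers, continuity requires the same specific discharge q through every layer.
Σ(b_i/K_i) = 8.43/0.0550 + 9.44/0.0790 + 7.80/0.163 + 6.36/194 = 320.7 d.
q = Δh / Σ(b_i/K_i) = 20.0 / 320.7 = 0.06237 m/day.
In each layer the seepage velocity is v_i = q/n_i, so the layer transit time is t_i = b_i·n_i / q:
  layer 1 (silty sand): t_1 = 8.43 × 0.14 / 0.06237 = 18.92 d
  layer 2 (fractured sandstone): t_2 = 9.44 × 0.09 / 0.06237 = 13.62 d
  layer 3 (weathered basalt): t_3 = 7.80 × 0.17 / 0.06237 = 21.26 d
  layer 4 (clean gravel): t_4 = 6.36 × 0.22 / 0.06237 = 22.43 d
Total t = Σ t_i = 76.23 days.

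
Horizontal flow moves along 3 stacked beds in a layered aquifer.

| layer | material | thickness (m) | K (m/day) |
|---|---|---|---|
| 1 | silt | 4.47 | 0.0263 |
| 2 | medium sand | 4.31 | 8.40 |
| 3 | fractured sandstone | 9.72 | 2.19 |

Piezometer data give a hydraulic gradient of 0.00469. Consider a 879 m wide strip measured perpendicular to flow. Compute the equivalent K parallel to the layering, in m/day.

Flow is parallel to layering, so each bed carries its own Darcy discharge and the transmissivities add.
Σ(K_i·b_i) = 0.0263×4.47 + 8.40×4.31 + 2.19×9.72 = 57.61 m²/day.
Total thickness b = 18.50 m, so K_eq = Σ(K_i·b_i)/b = 3.114 m/day.

3.11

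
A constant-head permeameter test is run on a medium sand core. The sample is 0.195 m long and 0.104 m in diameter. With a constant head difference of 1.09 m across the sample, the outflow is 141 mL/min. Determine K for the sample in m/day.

4.28

Cross-sectional area A = π·(d/2)² = π × (0.104/2)² = 0.008495 m².
Convert discharge: 141 mL/min = 2.350e-06 m³/s.
Darcy's law rearranged: K = Q·L / (A·Δh) = 2.350e-06 × 0.195 / (0.008495 × 1.09) = 4.949e-05 m/s = 4.276 m/day.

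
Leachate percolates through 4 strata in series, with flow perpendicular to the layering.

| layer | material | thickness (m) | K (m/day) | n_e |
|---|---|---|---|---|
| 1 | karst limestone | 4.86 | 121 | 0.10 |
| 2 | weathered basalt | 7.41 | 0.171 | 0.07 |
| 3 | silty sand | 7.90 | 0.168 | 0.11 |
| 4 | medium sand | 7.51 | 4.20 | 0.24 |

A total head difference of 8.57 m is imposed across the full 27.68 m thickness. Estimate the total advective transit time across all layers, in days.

With flow normal to the layers, continuity requires the same specific discharge q through every layer.
Σ(b_i/K_i) = 4.86/121 + 7.41/0.171 + 7.90/0.168 + 7.51/4.20 = 92.19 d.
q = Δh / Σ(b_i/K_i) = 8.57 / 92.19 = 0.09296 m/day.
In each layer the seepage velocity is v_i = q/n_i, so the layer transit time is t_i = b_i·n_i / q:
  layer 1 (karst limestone): t_1 = 4.86 × 0.10 / 0.09296 = 5.228 d
  layer 2 (weathered basalt): t_2 = 7.41 × 0.07 / 0.09296 = 5.580 d
  layer 3 (silty sand): t_3 = 7.90 × 0.11 / 0.09296 = 9.348 d
  layer 4 (medium sand): t_4 = 7.51 × 0.24 / 0.09296 = 19.39 d
Total t = Σ t_i = 39.54 days.

39.5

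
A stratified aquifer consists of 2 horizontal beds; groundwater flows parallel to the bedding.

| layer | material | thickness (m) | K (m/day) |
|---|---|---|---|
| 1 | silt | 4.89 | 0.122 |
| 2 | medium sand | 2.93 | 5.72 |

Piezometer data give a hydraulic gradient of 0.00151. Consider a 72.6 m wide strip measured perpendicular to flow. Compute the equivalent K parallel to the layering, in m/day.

2.22

Flow is parallel to layering, so each bed carries its own Darcy discharge and the transmissivities add.
Σ(K_i·b_i) = 0.122×4.89 + 5.72×2.93 = 17.36 m²/day.
Total thickness b = 7.820 m, so K_eq = Σ(K_i·b_i)/b = 2.219 m/day.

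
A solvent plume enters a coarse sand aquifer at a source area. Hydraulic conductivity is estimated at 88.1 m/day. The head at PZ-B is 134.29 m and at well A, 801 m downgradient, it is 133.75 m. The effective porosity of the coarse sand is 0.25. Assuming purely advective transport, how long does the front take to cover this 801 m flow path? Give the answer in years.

9.23

Hydraulic gradient i = (134.29 − 133.75) / 801 = 0.54 / 801 = 0.0006742.
Darcy flux q = K · i = 88.10 × 0.0006742 = 0.05939 m/day.
Seepage velocity v = q / n_e = 0.05939 / 0.25 = 0.2376 m/day.
Travel time t = L / v = 801 / 0.2376 = 3372 days = 9.231 years.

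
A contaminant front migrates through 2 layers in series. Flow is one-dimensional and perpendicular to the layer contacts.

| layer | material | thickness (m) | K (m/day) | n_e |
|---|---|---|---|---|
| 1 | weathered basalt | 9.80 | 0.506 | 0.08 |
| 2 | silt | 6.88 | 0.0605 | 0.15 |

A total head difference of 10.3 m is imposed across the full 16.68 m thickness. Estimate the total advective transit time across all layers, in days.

23.5

With flow normal to the layers, continuity requires the same specific discharge q through every layer.
Σ(b_i/K_i) = 9.80/0.506 + 6.88/0.0605 = 133.1 d.
q = Δh / Σ(b_i/K_i) = 10.3 / 133.1 = 0.07739 m/day.
In each layer the seepage velocity is v_i = q/n_i, so the layer transit time is t_i = b_i·n_i / q:
  layer 1 (weathered basalt): t_1 = 9.80 × 0.08 / 0.07739 = 10.13 d
  layer 2 (silt): t_2 = 6.88 × 0.15 / 0.07739 = 13.33 d
Total t = Σ t_i = 23.46 days.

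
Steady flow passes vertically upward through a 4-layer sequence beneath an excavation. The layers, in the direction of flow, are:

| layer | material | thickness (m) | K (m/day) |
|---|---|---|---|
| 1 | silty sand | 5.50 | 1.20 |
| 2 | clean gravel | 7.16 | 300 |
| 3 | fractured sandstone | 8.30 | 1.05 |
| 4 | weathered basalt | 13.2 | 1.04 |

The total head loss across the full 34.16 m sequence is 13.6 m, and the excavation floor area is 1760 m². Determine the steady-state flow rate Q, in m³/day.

Flow is perpendicular to layering, so the layers act in series and the equivalent K is the thickness-weighted harmonic mean.
Total thickness L = 5.50 + 7.16 + 8.30 + 13.2 = 34.16 m.
Σ(b_i/K_i) = 5.50/1.20 + 7.16/300 + 8.30/1.05 + 13.2/1.04 = 25.20 d.
K_eq = L / Σ(b_i/K_i) = 34.16 / 25.20 = 1.355 m/day.
Q = K_eq · A · (Δh/L) = 1.355 × 1760 × (13.6/34.16) = 949.7 m³/day.

950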